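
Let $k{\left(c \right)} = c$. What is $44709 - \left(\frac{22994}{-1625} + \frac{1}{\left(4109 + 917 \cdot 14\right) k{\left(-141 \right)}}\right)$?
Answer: $\frac{173659159080338}{3882981375} \approx 44723.0$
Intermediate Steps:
$44709 - \left(\frac{22994}{-1625} + \frac{1}{\left(4109 + 917 \cdot 14\right) k{\left(-141 \right)}}\right) = 44709 - \left(\frac{22994}{-1625} + \frac{1}{\left(4109 + 917 \cdot 14\right) \left(-141\right)}\right) = 44709 - \left(22994 \left(- \frac{1}{1625}\right) + \frac{1}{4109 + 12838} \left(- \frac{1}{141}\right)\right) = 44709 - \left(- \frac{22994}{1625} + \frac{1}{16947} \left(- \frac{1}{141}\right)\right) = 44709 - \left(- \frac{22994}{1625} - \frac{1}{2389527}\right) = 44709 - - \frac{54944785463}{3882981375} = 44709 + \frac{54944785463}{3882981375} = \frac{173659159080338}{3882981375}$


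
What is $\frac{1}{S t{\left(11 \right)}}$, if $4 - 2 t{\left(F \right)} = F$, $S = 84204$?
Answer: $- \frac{1}{294714} \approx -3.3931 \cdot 10^{-6}$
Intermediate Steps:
$t{\left(F \right)} = 2 - \frac{F}{2}$
$\frac{1}{S t{\left(11 \right)}} = \frac{1}{84204 \left(2 - \frac{11}{2}\right)} = \frac{1}{84204 \left(- \frac{7}{2}\right)} = \frac{1}{-294714} = - \frac{1}{294714}$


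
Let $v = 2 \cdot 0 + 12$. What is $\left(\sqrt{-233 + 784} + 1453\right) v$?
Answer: $17436 + 12 \sqrt{551} \approx 17718.0$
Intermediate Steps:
$v = 12$ ($v = 0 + 12 = 12$)
$\left(\sqrt{-233 + 784} + 1453\right) v = \left(\sqrt{-233 + 784} + 1453\right) 12 = \left(\sqrt{551} + 1453\right) 12 = \left(1453 + \sqrt{551}\right) 12 = 17436 + 12 \sqrt{551}$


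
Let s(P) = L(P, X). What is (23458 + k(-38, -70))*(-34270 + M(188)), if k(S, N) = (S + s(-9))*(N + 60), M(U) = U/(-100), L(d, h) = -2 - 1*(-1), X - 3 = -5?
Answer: -20432894856/25 ≈ -8.1732e+8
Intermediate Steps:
X = -2 (X = 3 - 5 = -2)
L(d, h) = -1 (L(d, h) = -2 + 1 = -1)
M(U) = -U/100 (M(U) = U*(-1/100) = -U/100)
s(P) = -1
k(S, N) = (-1 + S)*(60 + N) (k(S, N) = (S - 1)*(N + 60) = (-1 + S)*(60 + N))
(23458 + k(-38, -70))*(-34270 + M(188)) = (23458 + (-60 - 1*(-70) + 60*(-38) - 70*(-38)))*(-34270 - 1/100*188) = (23458 + (-60 + 70 - 2280 + 2660))*(-34270 - 47/25) = (23458 + 390)*(-856797/25) = 23848*(-856797/25) = -20432894856/25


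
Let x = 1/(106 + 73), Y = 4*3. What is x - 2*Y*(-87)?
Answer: 373753/179 ≈ 2088.0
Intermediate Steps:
Y = 12
x = 1/179 ≈ 0.0055866
x - 2*Y*(-87) = 1/179 - 2*12*(-87) = 1/179 - 24*(-87) = 1/179 + 2088 = 373753/179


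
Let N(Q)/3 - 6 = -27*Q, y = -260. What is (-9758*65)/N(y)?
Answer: -317135/10539 ≈ -30.092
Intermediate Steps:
N(Q) = 18 - 81*Q (N(Q) = 18 + 3*(-27*Q) = 18 - 81*Q)
(-9758*65)/N(y) = (-9758*65)/(18 - 81*(-260)) = -634270/(18 + 21060) = -634270/21078 = -634270*1/21078 = -317135/10539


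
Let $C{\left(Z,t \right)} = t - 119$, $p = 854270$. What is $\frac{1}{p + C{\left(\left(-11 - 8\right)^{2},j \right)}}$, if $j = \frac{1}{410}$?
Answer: $\frac{410}{350201911} \approx 1.1708 \cdot 10^{-6}$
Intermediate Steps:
$j = \frac{1}{410} \approx 0.002439$
$C{\left(Z,t \right)} = -119 + t$
$\frac{1}{p + C{\left(\left(-11 - 8\right)^{2},j \right)}} = \frac{1}{854270 + \left(-119 + \frac{1}{410}\right)} = \frac{1}{854270 - \frac{48789}{410}} = \frac{1}{\frac{350201911}{410}} = \frac{410}{350201911}$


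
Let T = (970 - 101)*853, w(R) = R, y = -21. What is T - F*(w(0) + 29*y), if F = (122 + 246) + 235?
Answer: 1108484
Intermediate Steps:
F = 603 (F = 368 + 235 = 603)
T = 741257 (T = 869*853 = 741257)
T - F*(w(0) + 29*y) = 741257 - 603*(0 + 29*(-21)) = 741257 - 603*(0 - 609) = 741257 - 603*(-609) = 741257 - 1*(-367227) = 741257 + 367227 = 1108484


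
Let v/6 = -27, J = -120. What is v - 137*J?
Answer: 16278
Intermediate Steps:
v = -162 (v = 6*(-27) = -162)
v - 137*J = -162 - 137*(-120) = -162 + 16440 = 16278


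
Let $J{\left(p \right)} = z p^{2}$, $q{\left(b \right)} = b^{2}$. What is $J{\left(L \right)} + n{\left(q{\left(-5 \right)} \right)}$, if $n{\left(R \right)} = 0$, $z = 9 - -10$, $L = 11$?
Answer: $2299$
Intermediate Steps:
$z = 19$ ($z = 9 + 10 = 19$)
$J{\left(p \right)} = 19 p^{2}$
$J{\left(L \right)} + n{\left(q{\left(-5 \right)} \right)} = 19 \cdot 11^{2} + 0 = 19 \cdot 121 + 0 = 2299 + 0 = 2299$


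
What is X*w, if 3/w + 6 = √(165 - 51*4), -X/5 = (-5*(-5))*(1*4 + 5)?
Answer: 270 + 45*I*√39 ≈ 270.0 + 281.02*I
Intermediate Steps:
X = -1125 (X = -5*(-5*(-5))*(1*4 + 5) = -125*(4 + 5) = -125*9 = -5*225 = -1125)
w = 3/(-6 + I*√39) (w = 3/(-6 + √(165 - 51*4)) = 3/(-6 + √(165 - 204)) = 3/(-6 + √(-39)) = 3/(-6 + I*√39) ≈ -0.24 - 0.2498*I)
X*w = -1125*(-6/25 - I*√39/25) = 270 + 45*I*√39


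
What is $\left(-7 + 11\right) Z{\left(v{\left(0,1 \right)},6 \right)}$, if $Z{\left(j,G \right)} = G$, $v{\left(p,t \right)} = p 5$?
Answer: $24$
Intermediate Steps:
$v{\left(p,t \right)} = 5 p$
$\left(-7 + 11\right) Z{\left(v{\left(0,1 \right)},6 \right)} = \left(-7 + 11\right) 6 = 4 \cdot 6 = 24$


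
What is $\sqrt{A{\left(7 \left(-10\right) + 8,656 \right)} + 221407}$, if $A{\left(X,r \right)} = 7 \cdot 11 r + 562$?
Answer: $\sqrt{272481} \approx 522.0$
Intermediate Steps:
$A{\left(X,r \right)} = 562 + 77 r$ ($A{\left(X,r \right)} = 77 r + 562 = 562 + 77 r$)
$\sqrt{A{\left(7 \left(-10\right) + 8,656 \right)} + 221407} = \sqrt{\left(562 + 77 \cdot 656\right) + 221407} = \sqrt{\left(562 + 50512\right) + 221407} = \sqrt{51074 + 221407} = \sqrt{272481}$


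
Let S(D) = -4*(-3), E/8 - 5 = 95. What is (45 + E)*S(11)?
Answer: 10140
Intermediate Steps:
E = 800 (E = 40 + 8*95 = 40 + 760 = 800)
S(D) = 12
(45 + E)*S(11) = (45 + 800)*12 = 845*12 = 10140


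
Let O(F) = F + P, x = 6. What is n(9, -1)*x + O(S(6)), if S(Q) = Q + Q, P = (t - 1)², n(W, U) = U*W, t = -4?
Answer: -17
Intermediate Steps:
P = 25 (P = (-4 - 1)² = (-5)² = 25)
S(Q) = 2*Q
O(F) = 25 + F (O(F) = F + 25 = 25 + F)
n(9, -1)*x + O(S(6)) = -1*9*6 + (25 + 2*6) = -9*6 + (25 + 12) = -54 + 37 = -17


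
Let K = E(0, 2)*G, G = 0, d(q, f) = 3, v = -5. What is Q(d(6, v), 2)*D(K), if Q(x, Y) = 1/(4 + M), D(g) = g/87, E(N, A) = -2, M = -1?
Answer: 0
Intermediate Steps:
K = 0 (K = -2*0 = 0)
D(g) = g/87 (D(g) = g*(1/87) = g/87)
Q(x, Y) = 1/3 (Q(x, Y) = 1/(4 - 1) = 1/3)
Q(d(6, v), 2)*D(K) = ((1/87)*0)/3 = (1/3)*0 = 0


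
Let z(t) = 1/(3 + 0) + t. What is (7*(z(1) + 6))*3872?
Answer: 596288/3 ≈ 1.9876e+5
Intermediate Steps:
z(t) = ⅓ + t (z(t) = 1/3 + t = ⅓ + t)
(7*(z(1) + 6))*3872 = (7*((⅓ + 1) + 6))*3872 = (7*(4/3 + 6))*3872 = (7*(22/3))*3872 = (154/3)*3872 = 596288/3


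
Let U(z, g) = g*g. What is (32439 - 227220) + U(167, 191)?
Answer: -158300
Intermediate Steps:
U(z, g) = g²
(32439 - 227220) + U(167, 191) = (32439 - 227220) + 191² = -194781 + 36481 = -158300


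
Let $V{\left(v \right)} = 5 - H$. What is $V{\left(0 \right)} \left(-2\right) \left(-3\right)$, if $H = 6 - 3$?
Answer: $12$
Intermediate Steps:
$H = 3$ ($H = 6 - 3 = 3$)
$V{\left(v \right)} = 2$ ($V{\left(v \right)} = 5 - 3 = 2$)
$V{\left(0 \right)} \left(-2\right) \left(-3\right) = 2 \left(-2\right) \left(-3\right) = \left(-4\right) \left(-3\right) = 12$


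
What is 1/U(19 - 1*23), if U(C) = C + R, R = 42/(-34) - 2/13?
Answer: -221/1191 ≈ -0.18556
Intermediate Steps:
R = -307/221 (R = 42*(-1/34) - 2*1/13 = -21/17 - 2/13 = -307/221 ≈ -1.3891)
U(C) = -307/221 + C (U(C) = C - 307/221 = -307/221 + C)
1/U(19 - 1*23) = 1/(-307/221 + (19 - 1*23)) = 1/(-307/221 + (19 - 23)) = 1/(-307/221 - 4) = 1/(-1191/221) = -221/1191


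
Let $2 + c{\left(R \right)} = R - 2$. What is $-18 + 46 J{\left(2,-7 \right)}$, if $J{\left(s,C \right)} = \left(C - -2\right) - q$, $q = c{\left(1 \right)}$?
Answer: $-110$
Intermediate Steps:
$c{\left(R \right)} = -4 + R$ ($c{\left(R \right)} = -2 + \left(R - 2\right) = -2 + \left(-2 + R\right) = -4 + R$)
$q = -3$ ($q = -4 + 1 = -3$)
$J{\left(s,C \right)} = 5 + C$ ($J{\left(s,C \right)} = \left(C - -2\right) - -3 = \left(C + 2\right) + 3 = \left(2 + C\right) + 3 = 5 + C$)
$-18 + 46 J{\left(2,-7 \right)} = -18 + 46 \left(5 - 7\right) = -18 + 46 \left(-2\right) = -18 - 92 = -110$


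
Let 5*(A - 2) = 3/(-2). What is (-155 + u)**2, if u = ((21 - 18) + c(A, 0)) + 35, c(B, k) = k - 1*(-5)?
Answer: 12544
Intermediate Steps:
A = 17/10 (A = 2 + (3/(-2))/5 = 2 + (3*(-1/2))/5 = 2 + (1/5)*(-3/2) = 2 - 3/10 = 17/10 ≈ 1.7000)
c(B, k) = 5 + k (c(B, k) = k + 5 = 5 + k)
u = 43 (u = ((21 - 18) + (5 + 0)) + 35 = (3 + 5) + 35 = 8 + 35 = 43)
(-155 + u)**2 = (-155 + 43)**2 = (-112)**2 = 12544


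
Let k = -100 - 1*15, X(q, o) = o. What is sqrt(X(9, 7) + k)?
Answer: 6*I*sqrt(3) ≈ 10.392*I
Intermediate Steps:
k = -115 (k = -100 - 15 = -115)
sqrt(X(9, 7) + k) = sqrt(7 - 115) = sqrt(-108) = 6*I*sqrt(3)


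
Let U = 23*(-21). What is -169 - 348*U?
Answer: 167915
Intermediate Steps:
U = -483
-169 - 348*U = -169 - 348*(-483) = -169 + 168084 = 167915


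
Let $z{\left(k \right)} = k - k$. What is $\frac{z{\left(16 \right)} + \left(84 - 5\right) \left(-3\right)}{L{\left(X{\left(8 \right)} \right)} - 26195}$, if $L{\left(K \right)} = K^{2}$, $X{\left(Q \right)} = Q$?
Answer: $\frac{237}{26131} \approx 0.0090697$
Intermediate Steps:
$z{\left(k \right)} = 0$
$\frac{z{\left(16 \right)} + \left(84 - 5\right) \left(-3\right)}{L{\left(X{\left(8 \right)} \right)} - 26195} = \frac{0 + \left(84 - 5\right) \left(-3\right)}{8^{2} - 26195} = \frac{0 + 79 \left(-3\right)}{64 - 26195} = \frac{0 - 237}{-26131} = \left(-237\right) \left(- \frac{1}{26131}\right) = \frac{237}{26131}$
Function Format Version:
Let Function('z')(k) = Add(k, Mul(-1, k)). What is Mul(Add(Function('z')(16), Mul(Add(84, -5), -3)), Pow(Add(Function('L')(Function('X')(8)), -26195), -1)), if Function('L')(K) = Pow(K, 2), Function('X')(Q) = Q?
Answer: Rational(237, 26131) ≈ 0.0090697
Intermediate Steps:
Function('z')(k) = 0
Mul(Add(Function('z')(16), Mul(Add(84, -5), -3)), Pow(Add(Function('L')(Function('X')(8)), -26195), -1)) = Mul(Add(0, Mul(Add(84, -5), -3)), Pow(Add(Pow(8, 2), -26195), -1)) = Mul(Add(0, Mul(79, -3)), Pow(Add(64, -26195), -1)) = Mul(Add(0, -237), Pow(-26131, -1)) = Mul(-237, Rational(-1, 26131)) = Rational(237, 26131)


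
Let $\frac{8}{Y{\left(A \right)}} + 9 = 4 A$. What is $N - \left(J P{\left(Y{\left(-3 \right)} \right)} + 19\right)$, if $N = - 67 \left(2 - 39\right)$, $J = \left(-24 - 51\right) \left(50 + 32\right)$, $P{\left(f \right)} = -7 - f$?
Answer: $- \frac{267730}{7} \approx -38247.0$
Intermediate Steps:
$Y{\left(A \right)} = \frac{8}{-9 + 4 A}$
$J = -6150$ ($J = \left(-75\right) 82 = -6150$)
$N = 2479$ ($N = \left(-67\right) \left(-37\right) = 2479$)
$N - \left(J P{\left(Y{\left(-3 \right)} \right)} + 19\right) = 2479 - \left(- 6150 \left(-7 - \frac{8}{-9 + 4 \left(-3\right)}\right) + 19\right) = 2479 - \left(- 6150 \left(-7 - \frac{8}{-9 - 12}\right) + 19\right) = 2479 - \left(- 6150 \left(-7 - \frac{8}{-21}\right) + 19\right) = 2479 - \left(- 6150 \left(-7 - 8 \left(- \frac{1}{21}\right)\right) + 19\right) = 2479 - \left(- 6150 \left(-7 - - \frac{8}{21}\right) + 19\right) = 2479 - \left(- 6150 \left(-7 + \frac{8}{21}\right) + 19\right) = 2479 - \left(\left(-6150\right) \left(- \frac{139}{21}\right) + 19\right) = 2479 - \left(\frac{284950}{7} + 19\right) = 2479 - \frac{285083}{7} = - \frac{267730}{7}$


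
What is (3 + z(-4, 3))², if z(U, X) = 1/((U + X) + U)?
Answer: 196/25 ≈ 7.8400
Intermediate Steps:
z(U, X) = 1/(X + 2*U)
(3 + z(-4, 3))² = (3 + 1/(3 + 2*(-4)))² = (3 + 1/(3 - 8))² = (3 + 1/(-5))² = (3 - ⅕)² = (14/5)² = 196/25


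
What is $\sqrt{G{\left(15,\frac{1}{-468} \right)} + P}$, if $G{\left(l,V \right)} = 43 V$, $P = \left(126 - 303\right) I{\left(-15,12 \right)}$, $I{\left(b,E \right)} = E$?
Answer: $\frac{5 i \sqrt{516919}}{78} \approx 46.088 i$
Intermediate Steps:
$P = -2124$ ($P = \left(126 - 303\right) 12 = \left(-177\right) 12 = -2124$)
$\sqrt{G{\left(15,\frac{1}{-468} \right)} + P} = \sqrt{\frac{43}{-468} - 2124} = \sqrt{43 \left(- \frac{1}{468}\right) - 2124} = \sqrt{- \frac{43}{468} - 2124} = \sqrt{- \frac{994075}{468}} = \frac{5 i \sqrt{516919}}{78}$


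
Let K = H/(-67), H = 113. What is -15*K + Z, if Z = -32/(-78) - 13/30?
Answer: 220149/8710 ≈ 25.275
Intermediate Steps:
Z = -3/130 (Z = -32*(-1/78) - 13*1/30 = 16/39 - 13/30 = -3/130 ≈ -0.023077)
K = -113/67 (K = 113/(-67) = 113*(-1/67) = -113/67 ≈ -1.6866)
-15*K + Z = -15*(-113/67) - 3/130 = 1695/67 - 3/130 = 220149/8710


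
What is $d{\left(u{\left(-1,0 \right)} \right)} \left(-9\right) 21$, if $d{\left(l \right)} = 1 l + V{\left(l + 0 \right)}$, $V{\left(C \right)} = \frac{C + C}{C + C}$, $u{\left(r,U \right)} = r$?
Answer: $0$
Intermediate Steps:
$V{\left(C \right)} = 1$ ($V{\left(C \right)} = \frac{2 C}{2 C} = 2 C \frac{1}{2 C} = 1$)
$d{\left(l \right)} = 1 + l$ ($d{\left(l \right)} = 1 l + 1 = l + 1 = 1 + l$)
$d{\left(u{\left(-1,0 \right)} \right)} \left(-9\right) 21 = \left(1 - 1\right) \left(-9\right) 21 = 0 \left(-9\right) 21 = 0 \cdot 21 = 0$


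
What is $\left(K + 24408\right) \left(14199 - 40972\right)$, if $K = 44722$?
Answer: $-1850817490$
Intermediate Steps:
$\left(K + 24408\right) \left(14199 - 40972\right) = \left(44722 + 24408\right) \left(14199 - 40972\right) = 69130 \left(-26773\right) = -1850817490$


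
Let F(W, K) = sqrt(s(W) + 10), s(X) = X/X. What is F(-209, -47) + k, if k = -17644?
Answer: -17644 + sqrt(11) ≈ -17641.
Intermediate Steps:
s(X) = 1
F(W, K) = sqrt(11) (F(W, K) = sqrt(1 + 10) = sqrt(11))
F(-209, -47) + k = sqrt(11) - 17644 = -17644 + sqrt(11)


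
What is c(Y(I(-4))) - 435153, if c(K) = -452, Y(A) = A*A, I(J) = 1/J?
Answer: -435605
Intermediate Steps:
I(J) = 1/J
Y(A) = A**2
c(Y(I(-4))) - 435153 = -452 - 435153 = -435605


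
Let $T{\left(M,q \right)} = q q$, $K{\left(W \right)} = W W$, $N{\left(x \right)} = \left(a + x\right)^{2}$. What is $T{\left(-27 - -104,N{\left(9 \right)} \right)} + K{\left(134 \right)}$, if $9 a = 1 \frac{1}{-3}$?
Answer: $\frac{12972296692}{531441} \approx 24410.0$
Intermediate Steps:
$a = - \frac{1}{27}$ ($a = \frac{1 \frac{1}{-3}}{9} = \frac{1 \left(- \frac{1}{3}\right)}{9} = \frac{1}{9} \left(- \frac{1}{3}\right) = - \frac{1}{27} \approx -0.037037$)
$N{\left(x \right)} = \left(- \frac{1}{27} + x\right)^{2}$
$K{\left(W \right)} = W^{2}$
$T{\left(M,q \right)} = q^{2}$
$T{\left(-27 - -104,N{\left(9 \right)} \right)} + K{\left(134 \right)} = \left(\frac{\left(-1 + 27 \cdot 9\right)^{2}}{729}\right)^{2} + 134^{2} = \left(\frac{\left(-1 + 243\right)^{2}}{729}\right)^{2} + 17956 = \left(\frac{242^{2}}{729}\right)^{2} + 17956 = \left(\frac{1}{729} \cdot 58564\right)^{2} + 17956 = \left(\frac{58564}{729}\right)^{2} + 17956 = \frac{3429742096}{531441} + 17956 = \frac{12972296692}{531441}$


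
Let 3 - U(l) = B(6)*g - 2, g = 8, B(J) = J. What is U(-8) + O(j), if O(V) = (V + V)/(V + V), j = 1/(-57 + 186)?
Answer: -42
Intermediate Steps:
j = 1/129 ≈ 0.0077519
U(l) = -43 (U(l) = 3 - (6*8 - 2) = 3 - (48 - 2) = 3 - 1*46 = 3 - 46 = -43)
O(V) = 1 (O(V) = (2*V)/((2*V)) = (2*V)*(1/(2*V)) = 1)
U(-8) + O(j) = -43 + 1 = -42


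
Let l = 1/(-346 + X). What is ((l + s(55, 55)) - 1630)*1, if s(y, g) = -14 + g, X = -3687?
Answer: -6408438/4033 ≈ -1589.0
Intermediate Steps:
l = -1/4033 (l = 1/(-346 - 3687) = 1/(-4033) = -1/4033 ≈ -0.00024795)
((l + s(55, 55)) - 1630)*1 = ((-1/4033 + (-14 + 55)) - 1630)*1 = ((-1/4033 + 41) - 1630)*1 = (165352/4033 - 1630)*1 = -6408438/4033*1 = -6408438/4033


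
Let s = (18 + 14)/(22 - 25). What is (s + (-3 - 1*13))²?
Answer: 6400/9 ≈ 711.11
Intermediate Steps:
s = -32/3 (s = 32/(-3) = 32*(-⅓) = -32/3 ≈ -10.667)
(s + (-3 - 1*13))² = (-32/3 + (-3 - 1*13))² = (-32/3 + (-3 - 13))² = (-32/3 - 16)² = (-80/3)² = 6400/9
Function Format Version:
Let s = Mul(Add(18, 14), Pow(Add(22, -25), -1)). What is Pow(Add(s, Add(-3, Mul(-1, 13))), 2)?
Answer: Rational(6400, 9) ≈ 711.11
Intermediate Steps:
s = Rational(-32, 3) (s = Mul(32, Pow(-3, -1)) = Mul(32, Rational(-1, 3)) = Rational(-32, 3) ≈ -10.667)
Pow(Add(s, Add(-3, Mul(-1, 13))), 2) = Pow(Add(Rational(-32, 3), Add(-3, Mul(-1, 13))), 2) = Pow(Add(Rational(-32, 3), Add(-3, -13)), 2) = Pow(Add(Rational(-32, 3), -16), 2) = Pow(Rational(-80, 3), 2) = Rational(6400, 9)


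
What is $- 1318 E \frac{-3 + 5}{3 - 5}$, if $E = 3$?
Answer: $3954$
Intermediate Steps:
$- 1318 E \frac{-3 + 5}{3 - 5} = - 1318 \cdot 3 \frac{-3 + 5}{3 - 5} = - 1318 \cdot 3 \frac{2}{-2} = - 1318 \cdot 3 \cdot 2 \left(- \frac{1}{2}\right) = - 1318 \cdot 3 \left(-1\right) = \left(-1318\right) \left(-3\right) = 3954$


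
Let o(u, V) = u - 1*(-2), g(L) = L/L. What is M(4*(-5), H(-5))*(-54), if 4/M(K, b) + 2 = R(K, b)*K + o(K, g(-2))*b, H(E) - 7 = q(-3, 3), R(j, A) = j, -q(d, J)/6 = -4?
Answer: 27/20 ≈ 1.3500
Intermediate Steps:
q(d, J) = 24 (q(d, J) = -6*(-4) = 24)
g(L) = 1
H(E) = 31 (H(E) = 7 + 24 = 31)
o(u, V) = 2 + u (o(u, V) = u + 2 = 2 + u)
M(K, b) = 4/(-2 + K² + b*(2 + K)) (M(K, b) = 4/(-2 + (K*K + (2 + K)*b)) = 4/(-2 + (K² + b*(2 + K))) = 4/(-2 + K² + b*(2 + K)))
M(4*(-5), H(-5))*(-54) = (4/(-2 + (4*(-5))² + 31*(2 + 4*(-5))))*(-54) = (4/(-2 + (-20)² + 31*(2 - 20)))*(-54) = (4/(-2 + 400 + 31*(-18)))*(-54) = (4/(-2 + 400 - 558))*(-54) = (4/(-160))*(-54) = (4*(-1/160))*(-54) = -1/40*(-54) = 27/20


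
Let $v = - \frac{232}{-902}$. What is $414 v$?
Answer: $\frac{48024}{451} \approx 106.48$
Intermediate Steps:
$v = \frac{116}{451}$ ($v = \left(-232\right) \left(- \frac{1}{902}\right) = \frac{116}{451} \approx 0.25721$)
$414 v = 414 \cdot \frac{116}{451} = \frac{48024}{451}$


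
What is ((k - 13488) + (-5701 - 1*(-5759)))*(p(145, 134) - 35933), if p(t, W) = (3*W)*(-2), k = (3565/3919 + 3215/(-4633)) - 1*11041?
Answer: 16322592567328109/18156727 ≈ 8.9898e+8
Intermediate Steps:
k = -200464505747/18156727 (k = (3565*(1/3919) + 3215*(-1/4633)) - 11041 = (3565/3919 - 3215/4633) - 11041 = 3917060/18156727 - 11041 = -200464505747/18156727 ≈ -11041.)
p(t, W) = -6*W
((k - 13488) + (-5701 - 1*(-5759)))*(p(145, 134) - 35933) = ((-200464505747/18156727 - 13488) + (-5701 - 1*(-5759)))*(-6*134 - 35933) = (-445362439523/18156727 + (-5701 + 5759))*(-804 - 35933) = (-445362439523/18156727 + 58)*(-36737) = -444309349357/18156727*(-36737) = 16322592567328109/18156727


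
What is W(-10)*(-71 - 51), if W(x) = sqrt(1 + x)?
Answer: -366*I ≈ -366.0*I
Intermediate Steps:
W(-10)*(-71 - 51) = sqrt(1 - 10)*(-71 - 51) = sqrt(-9)*(-122) = (3*I)*(-122) = -366*I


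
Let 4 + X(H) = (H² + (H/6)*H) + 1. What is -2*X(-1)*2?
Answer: 22/3 ≈ 7.3333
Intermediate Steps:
X(H) = -3 + 7*H²/6 (X(H) = -4 + ((H² + (H/6)*H) + 1) = -4 + ((H² + H²/6) + 1) = -4 + (7*H²/6 + 1) = -4 + (1 + 7*H²/6) = -3 + 7*H²/6)
-2*X(-1)*2 = -2*(-3 + (7/6)*(-1)²)*2 = -2*(-3 + (7/6)*1)*2 = -2*(-3 + 7/6)*2 = -2*(-11/6)*2 = (11/3)*2 = 22/3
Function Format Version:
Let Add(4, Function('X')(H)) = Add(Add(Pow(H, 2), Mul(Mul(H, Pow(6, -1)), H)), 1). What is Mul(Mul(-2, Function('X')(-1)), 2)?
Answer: Rational(22, 3) ≈ 7.3333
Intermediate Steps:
Function('X')(H) = Add(-3, Mul(Rational(7, 6), Pow(H, 2))) (Function('X')(H) = Add(-4, Add(Add(Pow(H, 2), Mul(Mul(H, Pow(6, -1)), H)), 1)) = Add(-4, Add(Add(Pow(H, 2), Mul(Mul(H, Rational(1, 6)), H)), 1)) = Add(-4, Add(Add(Pow(H, 2), Mul(Mul(Rational(1, 6), H), H)), 1)) = Add(-4, Add(Add(Pow(H, 2), Mul(Rational(1, 6), Pow(H, 2))), 1)) = Add(-4, Add(Mul(Rational(7, 6), Pow(H, 2)), 1)) = Add(-4, Add(1, Mul(Rational(7, 6), Pow(H, 2)))) = Add(-3, Mul(Rational(7, 6), Pow(H, 2))))
Mul(Mul(-2, Function('X')(-1)), 2) = Mul(Mul(-2, Add(-3, Mul(Rational(7, 6), Pow(-1, 2)))), 2) = Mul(Mul(-2, Add(-3, Mul(Rational(7, 6), 1))), 2) = Mul(Mul(-2, Add(-3, Rational(7, 6))), 2) = Mul(Mul(-2, Rational(-11, 6)), 2) = Mul(Rational(11, 3), 2) = Rational(22, 3)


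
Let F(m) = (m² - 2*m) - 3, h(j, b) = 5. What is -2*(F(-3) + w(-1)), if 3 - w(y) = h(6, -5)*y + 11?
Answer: -18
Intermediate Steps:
w(y) = -8 - 5*y (w(y) = 3 - (5*y + 11) = 3 - (11 + 5*y) = 3 + (-11 - 5*y) = -8 - 5*y)
F(m) = -3 + m² - 2*m
-2*(F(-3) + w(-1)) = -2*((-3 + (-3)² - 2*(-3)) + (-8 - 5*(-1))) = -2*((-3 + 9 + 6) + (-8 + 5)) = -2*(12 - 3) = -2*9 = -18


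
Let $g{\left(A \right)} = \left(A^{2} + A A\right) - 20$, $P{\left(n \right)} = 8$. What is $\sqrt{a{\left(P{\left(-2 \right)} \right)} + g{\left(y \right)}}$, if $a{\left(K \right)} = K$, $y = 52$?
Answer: $2 \sqrt{1349} \approx 73.458$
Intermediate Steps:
$g{\left(A \right)} = -20 + 2 A^{2}$ ($g{\left(A \right)} = \left(A^{2} + A^{2}\right) - 20 = 2 A^{2} - 20 = -20 + 2 A^{2}$)
$\sqrt{a{\left(P{\left(-2 \right)} \right)} + g{\left(y \right)}} = \sqrt{8 - \left(20 - 2 \cdot 52^{2}\right)} = \sqrt{8 + \left(-20 + 2 \cdot 2704\right)} = \sqrt{8 + \left(-20 + 5408\right)} = \sqrt{8 + 5388} = \sqrt{5396} = 2 \sqrt{1349}$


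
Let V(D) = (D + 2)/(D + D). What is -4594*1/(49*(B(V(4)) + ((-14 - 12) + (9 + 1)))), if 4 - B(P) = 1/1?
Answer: 4594/637 ≈ 7.2119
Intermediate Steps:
V(D) = (2 + D)/(2*D) (V(D) = (2 + D)/((2*D)) = (2 + D)*(1/(2*D)) = (2 + D)/(2*D))
B(P) = 3 (B(P) = 4 - 1/1 = 4 - 1*1 = 4 - 1 = 3)
-4594*1/(49*(B(V(4)) + ((-14 - 12) + (9 + 1)))) = -4594*1/(49*(3 + ((-14 - 12) + (9 + 1)))) = -4594*1/(49*(3 + (-26 + 10))) = -4594*1/(49*(3 - 16)) = -4594/(49*(-13)) = -4594/(-637) = -4594*(-1/637) = 4594/637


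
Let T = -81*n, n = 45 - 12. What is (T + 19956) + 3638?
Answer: 20921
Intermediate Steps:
n = 33
T = -2673 (T = -81*33 = -2673)
(T + 19956) + 3638 = (-2673 + 19956) + 3638 = 17283 + 3638 = 20921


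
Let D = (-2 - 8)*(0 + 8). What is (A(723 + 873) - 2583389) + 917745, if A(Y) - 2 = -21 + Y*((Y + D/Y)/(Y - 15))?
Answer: -2630866067/1581 ≈ -1.6641e+6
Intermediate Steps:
D = -80 (D = -10*8 = -80)
A(Y) = -19 + Y*(Y - 80/Y)/(-15 + Y) (A(Y) = 2 + (-21 + Y*((Y - 80/Y)/(Y - 15))) = 2 + (-21 + Y*((Y - 80/Y)/(-15 + Y))) = 2 + (-21 + Y*(Y - 80/Y)/(-15 + Y)) = -19 + Y*(Y - 80/Y)/(-15 + Y))
(A(723 + 873) - 2583389) + 917745 = ((205 + (723 + 873)² - 19*(723 + 873))/(-15 + (723 + 873)) - 2583389) + 917745 = ((205 + 1596² - 19*1596)/(-15 + 1596) - 2583389) + 917745 = ((205 + 2547216 - 30324)/1581 - 2583389) + 917745 = ((1/1581)*2517097 - 2583389) + 917745 = (2517097/1581 - 2583389) + 917745 = -4081820912/1581 + 917745 = -2630866067/1581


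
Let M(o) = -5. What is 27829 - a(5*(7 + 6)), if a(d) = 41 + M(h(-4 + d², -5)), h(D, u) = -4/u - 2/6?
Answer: 27793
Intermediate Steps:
h(D, u) = -⅓ - 4/u (h(D, u) = -4/u - 2*⅙ = -4/u - ⅓ = -⅓ - 4/u)
a(d) = 36 (a(d) = 41 - 5 = 36)
27829 - a(5*(7 + 6)) = 27829 - 1*36 = 27829 - 36 = 27793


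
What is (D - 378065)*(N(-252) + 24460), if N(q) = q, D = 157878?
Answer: -5330286896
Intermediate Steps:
(D - 378065)*(N(-252) + 24460) = (157878 - 378065)*(-252 + 24460) = -220187*24208 = -5330286896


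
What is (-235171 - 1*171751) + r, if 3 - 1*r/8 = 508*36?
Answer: -553202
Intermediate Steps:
r = -146280 (r = 24 - 4064*36 = 24 - 8*18288 = 24 - 146304 = -146280)
(-235171 - 1*171751) + r = (-235171 - 1*171751) - 146280 = (-235171 - 171751) - 146280 = -406922 - 146280 = -553202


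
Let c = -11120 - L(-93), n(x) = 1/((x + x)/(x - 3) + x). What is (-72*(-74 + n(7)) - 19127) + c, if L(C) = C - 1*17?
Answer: -173711/7 ≈ -24816.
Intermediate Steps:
L(C) = -17 + C (L(C) = C - 17 = -17 + C)
n(x) = 1/(x + 2*x/(-3 + x)) (n(x) = 1/((2*x)/(-3 + x) + x) = 1/(2*x/(-3 + x) + x) = 1/(x + 2*x/(-3 + x)))
c = -11010 (c = -11120 - (-17 - 93) = -11120 - 1*(-110) = -11120 + 110 = -11010)
(-72*(-74 + n(7)) - 19127) + c = (-72*(-74 + (-3 + 7)/(7*(-1 + 7))) - 19127) - 11010 = (-72*(-74 + (1/7)*4/6) - 19127) - 11010 = (-72*(-74 + (1/7)*(1/6)*4) - 19127) - 11010 = (-72*(-74 + 2/21) - 19127) - 11010 = (-72*(-1552/21) - 19127) - 11010 = (37248/7 - 19127) - 11010 = -96641/7 - 11010 = -173711/7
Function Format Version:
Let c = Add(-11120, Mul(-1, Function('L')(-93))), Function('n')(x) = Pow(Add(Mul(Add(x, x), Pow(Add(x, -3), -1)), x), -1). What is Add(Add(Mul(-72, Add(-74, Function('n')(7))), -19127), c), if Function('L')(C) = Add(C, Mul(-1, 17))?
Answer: Rational(-173711, 7) ≈ -24816.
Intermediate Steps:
Function('L')(C) = Add(-17, C) (Function('L')(C) = Add(C, -17) = Add(-17, C))
Function('n')(x) = Pow(Add(x, Mul(2, x, Pow(Add(-3, x), -1))), -1) (Function('n')(x) = Pow(Add(Mul(Mul(2, x), Pow(Add(-3, x), -1)), x), -1) = Pow(Add(Mul(2, x, Pow(Add(-3, x), -1)), x), -1) = Pow(Add(x, Mul(2, x, Pow(Add(-3, x), -1))), -1))
c = -11010 (c = Add(-11120, Mul(-1, Add(-17, -93))) = Add(-11120, Mul(-1, -110)) = Add(-11120, 110) = -11010)
Add(Add(Mul(-72, Add(-74, Function('n')(7))), -19127), c) = Add(Add(Mul(-72, Add(-74, Mul(Pow(7, -1), Pow(Add(-1, 7), -1), Add(-3, 7)))), -19127), -11010) = Add(Add(Mul(-72, Add(-74, Mul(Rational(1, 7), Pow(6, -1), 4))), -19127), -11010) = Add(Add(Mul(-72, Add(-74, Mul(Rational(1, 7), Rational(1, 6), 4))), -19127), -11010) = Add(Add(Mul(-72, Add(-74, Rational(2, 21))), -19127), -11010) = Add(Add(Mul(-72, Rational(-1552, 21)), -19127), -11010) = Add(Add(Rational(37248, 7), -19127), -11010) = Add(Rational(-96641, 7), -11010) = Rational(-173711, 7)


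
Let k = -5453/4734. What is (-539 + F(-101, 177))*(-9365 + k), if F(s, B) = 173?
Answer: 2704701143/789 ≈ 3.4280e+6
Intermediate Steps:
k = -5453/4734 (k = -5453*1/4734 = -5453/4734 ≈ -1.1519)
(-539 + F(-101, 177))*(-9365 + k) = (-539 + 173)*(-9365 - 5453/4734) = -366*(-44339363/4734) = 2704701143/789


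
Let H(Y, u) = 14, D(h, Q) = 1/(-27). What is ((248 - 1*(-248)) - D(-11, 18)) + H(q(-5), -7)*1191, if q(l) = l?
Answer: 463591/27 ≈ 17170.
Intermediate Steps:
D(h, Q) = -1/27
((248 - 1*(-248)) - D(-11, 18)) + H(q(-5), -7)*1191 = ((248 - 1*(-248)) - 1*(-1/27)) + 14*1191 = ((248 + 248) + 1/27) + 16674 = (496 + 1/27) + 16674 = 13393/27 + 16674 = 463591/27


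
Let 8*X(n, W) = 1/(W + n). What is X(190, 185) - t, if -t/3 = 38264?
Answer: 344376001/3000 ≈ 1.1479e+5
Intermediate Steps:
X(n, W) = 1/(8*(W + n))
t = -114792 (t = -3*38264 = -114792)
X(190, 185) - t = 1/(8*(185 + 190)) - 1*(-114792) = (1/8)/375 + 114792 = (1/8)*(1/375) + 114792 = 1/3000 + 114792 = 344376001/3000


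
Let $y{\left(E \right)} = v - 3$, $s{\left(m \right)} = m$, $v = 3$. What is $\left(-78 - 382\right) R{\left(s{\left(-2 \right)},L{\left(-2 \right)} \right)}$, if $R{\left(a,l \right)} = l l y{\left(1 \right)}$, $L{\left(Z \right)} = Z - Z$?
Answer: $0$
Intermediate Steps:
$L{\left(Z \right)} = 0$
$y{\left(E \right)} = 0$ ($y{\left(E \right)} = 3 - 3 = 0$)
$R{\left(a,l \right)} = 0$ ($R{\left(a,l \right)} = l l 0 = l^{2} \cdot 0 = 0$)
$\left(-78 - 382\right) R{\left(s{\left(-2 \right)},L{\left(-2 \right)} \right)} = \left(-78 - 382\right) 0 = \left(-460\right) 0 = 0$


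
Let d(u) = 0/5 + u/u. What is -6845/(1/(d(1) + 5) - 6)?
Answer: 8214/7 ≈ 1173.4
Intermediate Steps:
d(u) = 1 (d(u) = 0*(⅕) + 1 = 0 + 1 = 1)
-6845/(1/(d(1) + 5) - 6) = -6845/(1/(1 + 5) - 6) = -6845/(1/6 - 6) = -6845/(⅙ - 6) = -6845/(-35/6) = -6845*(-6/35) = 8214/7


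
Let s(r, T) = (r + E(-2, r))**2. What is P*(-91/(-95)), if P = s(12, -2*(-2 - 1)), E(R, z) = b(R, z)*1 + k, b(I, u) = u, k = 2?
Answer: 61516/95 ≈ 647.54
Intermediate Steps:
E(R, z) = 2 + z (E(R, z) = z*1 + 2 = z + 2 = 2 + z)
s(r, T) = (2 + 2*r)**2 (s(r, T) = (r + (2 + r))**2 = (2 + 2*r)**2)
P = 676 (P = 4*(1 + 12)**2 = 4*13**2 = 4*169 = 676)
P*(-91/(-95)) = 676*(-91/(-95)) = 676*(-91*(-1/95)) = 676*(91/95) = 61516/95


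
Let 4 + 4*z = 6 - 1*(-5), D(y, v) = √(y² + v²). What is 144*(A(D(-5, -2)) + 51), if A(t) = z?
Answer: 7596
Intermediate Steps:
D(y, v) = √(v² + y²)
z = 7/4 (z = -1 + (6 - 1*(-5))/4 = -1 + (6 + 5)/4 = -1 + (¼)*11 = -1 + 11/4 = 7/4 ≈ 1.7500)
A(t) = 7/4
144*(A(D(-5, -2)) + 51) = 144*(7/4 + 51) = 144*(211/4) = 7596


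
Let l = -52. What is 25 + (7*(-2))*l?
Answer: 753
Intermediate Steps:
25 + (7*(-2))*l = 25 + (7*(-2))*(-52) = 25 - 14*(-52) = 25 + 728 = 753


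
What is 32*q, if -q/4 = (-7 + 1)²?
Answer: -4608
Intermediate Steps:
q = -144 (q = -4*(-7 + 1)² = -4*(-6)² = -4*36 = -144)
32*q = 32*(-144) = -4608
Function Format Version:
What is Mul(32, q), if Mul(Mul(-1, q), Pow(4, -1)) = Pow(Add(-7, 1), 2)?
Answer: -4608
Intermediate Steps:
q = -144 (q = Mul(-4, Pow(Add(-7, 1), 2)) = Mul(-4, Pow(-6, 2)) = Mul(-4, 36) = -144)
Mul(32, q) = Mul(32, -144) = -4608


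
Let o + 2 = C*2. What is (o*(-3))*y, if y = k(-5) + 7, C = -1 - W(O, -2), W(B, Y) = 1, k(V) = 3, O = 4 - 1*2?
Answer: 180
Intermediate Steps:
O = 2 (O = 4 - 2 = 2)
C = -2 (C = -1 - 1*1 = -1 - 1 = -2)
y = 10 (y = 3 + 7 = 10)
o = -6 (o = -2 - 2*2 = -2 - 4 = -6)
(o*(-3))*y = -6*(-3)*10 = 18*10 = 180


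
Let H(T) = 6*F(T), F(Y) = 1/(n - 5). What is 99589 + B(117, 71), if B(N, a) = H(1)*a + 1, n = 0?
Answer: 497524/5 ≈ 99505.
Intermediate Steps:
F(Y) = -1/5 (F(Y) = 1/(0 - 5) = 1/(-5) = -1/5)
H(T) = -6/5 (H(T) = 6*(-1/5) = -6/5)
B(N, a) = 1 - 6*a/5 (B(N, a) = -6*a/5 + 1 = 1 - 6*a/5)
99589 + B(117, 71) = 99589 + (1 - 6/5*71) = 99589 + (1 - 426/5) = 99589 - 421/5 = 497524/5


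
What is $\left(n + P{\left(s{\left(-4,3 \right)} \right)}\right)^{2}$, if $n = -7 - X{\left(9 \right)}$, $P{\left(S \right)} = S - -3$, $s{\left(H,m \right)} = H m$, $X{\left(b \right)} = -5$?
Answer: $121$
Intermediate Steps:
$P{\left(S \right)} = 3 + S$ ($P{\left(S \right)} = S + 3 = 3 + S$)
$n = -2$ ($n = -7 - -5 = -7 + 5 = -2$)
$\left(n + P{\left(s{\left(-4,3 \right)} \right)}\right)^{2} = \left(-2 + \left(3 - 12\right)\right)^{2} = \left(-2 - 9\right)^{2} = \left(-11\right)^{2} = 121$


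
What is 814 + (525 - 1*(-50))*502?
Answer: 289464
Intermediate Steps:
814 + (525 - 1*(-50))*502 = 814 + (525 + 50)*502 = 814 + 575*502 = 814 + 288650 = 289464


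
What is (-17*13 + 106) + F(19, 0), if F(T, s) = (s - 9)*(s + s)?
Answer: -115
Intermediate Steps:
F(T, s) = 2*s*(-9 + s) (F(T, s) = (-9 + s)*(2*s) = 2*s*(-9 + s))
(-17*13 + 106) + F(19, 0) = (-17*13 + 106) + 2*0*(-9 + 0) = (-221 + 106) + 2*0*(-9) = -115 + 0 = -115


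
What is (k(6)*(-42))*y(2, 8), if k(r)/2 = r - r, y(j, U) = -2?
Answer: 0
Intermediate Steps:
k(r) = 0 (k(r) = 2*(r - r) = 2*0 = 0)
(k(6)*(-42))*y(2, 8) = (0*(-42))*(-2) = 0*(-2) = 0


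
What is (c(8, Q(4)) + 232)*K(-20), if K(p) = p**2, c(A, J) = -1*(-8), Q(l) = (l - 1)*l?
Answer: 96000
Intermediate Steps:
Q(l) = l*(-1 + l) (Q(l) = (-1 + l)*l = l*(-1 + l))
c(A, J) = 8
(c(8, Q(4)) + 232)*K(-20) = (8 + 232)*(-20)**2 = 240*400 = 96000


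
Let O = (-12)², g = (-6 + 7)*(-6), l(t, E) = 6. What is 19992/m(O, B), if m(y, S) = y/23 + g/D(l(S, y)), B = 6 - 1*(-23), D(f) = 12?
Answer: 919632/265 ≈ 3470.3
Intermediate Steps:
g = -6 (g = 1*(-6) = -6)
O = 144
B = 29 (B = 6 + 23 = 29)
m(y, S) = -½ + y/23 (m(y, S) = y/23 - 6/12 = y*(1/23) - 6*1/12 = y/23 - ½ = -½ + y/23)
19992/m(O, B) = 19992/(-½ + (1/23)*144) = 19992/(-½ + 144/23) = 19992/(265/46) = 19992*(46/265) = 919632/265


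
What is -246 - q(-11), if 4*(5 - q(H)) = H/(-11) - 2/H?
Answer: -11031/44 ≈ -250.70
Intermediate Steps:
q(H) = 5 + 1/(2*H) + H/44 (q(H) = 5 - (H/(-11) - 2/H)/4 = 5 - (H*(-1/11) - 2/H)/4 = 5 - (-H/11 - 2/H)/4 = 5 - (-2/H - H/11)/4 = 5 + (1/(2*H) + H/44) = 5 + 1/(2*H) + H/44)
-246 - q(-11) = -246 - (22 - 11*(220 - 11))/(44*(-11)) = -246 - (-1)*(22 - 11*209)/(44*11) = -246 - (-1)*(22 - 2299)/(44*11) = -246 - (-1)*(-2277)/(44*11) = -246 - 1*207/44 = -246 - 207/44 = -11031/44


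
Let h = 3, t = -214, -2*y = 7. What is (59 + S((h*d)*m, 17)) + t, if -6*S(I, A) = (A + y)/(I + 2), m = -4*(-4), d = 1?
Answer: -31009/200 ≈ -155.04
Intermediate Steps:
m = 16
y = -7/2 (y = -½*7 = -7/2 ≈ -3.5000)
S(I, A) = -(-7/2 + A)/(6*(2 + I)) (S(I, A) = -(A - 7/2)/(6*(I + 2)) = -(-7/2 + A)/(6*(2 + I)))
(59 + S((h*d)*m, 17)) + t = (59 + (7 - 2*17)/(12*(2 + (3*1)*16))) - 214 = (59 + (7 - 34)/(12*(2 + 3*16))) - 214 = (59 + (1/12)*(-27)/(2 + 48)) - 214 = (59 + (1/12)*(-27)/50) - 214 = (59 + (1/12)*(1/50)*(-27)) - 214 = (59 - 9/200) - 214 = 11791/200 - 214 = -31009/200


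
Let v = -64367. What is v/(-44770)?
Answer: 64367/44770 ≈ 1.4377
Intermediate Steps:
v/(-44770) = -64367/(-44770) = -64367*(-1/44770) = 64367/44770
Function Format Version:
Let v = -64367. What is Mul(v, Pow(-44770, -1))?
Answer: Rational(64367, 44770) ≈ 1.4377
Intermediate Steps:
Mul(v, Pow(-44770, -1)) = Mul(-64367, Pow(-44770, -1)) = Mul(-64367, Rational(-1, 44770)) = Rational(64367, 44770)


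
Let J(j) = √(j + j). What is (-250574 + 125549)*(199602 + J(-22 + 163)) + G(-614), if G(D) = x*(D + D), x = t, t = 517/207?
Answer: -5165735325226/207 - 125025*√282 ≈ -2.4957e+10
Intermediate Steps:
t = 517/207 (t = 517*(1/207) = 517/207 ≈ 2.4976)
J(j) = √2*√j (J(j) = √(2*j) = √2*√j)
x = 517/207 ≈ 2.4976
G(D) = 1034*D/207 (G(D) = 517*(D + D)/207 = 517*(2*D)/207 = 1034*D/207)
(-250574 + 125549)*(199602 + J(-22 + 163)) + G(-614) = (-250574 + 125549)*(199602 + √2*√(-22 + 163)) + (1034/207)*(-614) = -125025*(199602 + √2*√141) - 634876/207 = -125025*(199602 + √282) - 634876/207 = (-24955240050 - 125025*√282) - 634876/207 = -5165735325226/207 - 125025*√282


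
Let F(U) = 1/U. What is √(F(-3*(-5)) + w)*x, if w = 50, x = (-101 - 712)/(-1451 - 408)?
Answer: 271*√11265/9295 ≈ 3.0945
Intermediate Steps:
x = 813/1859 (x = -813/(-1859) = -813*(-1/1859) = 813/1859 ≈ 0.43733)
√(F(-3*(-5)) + w)*x = √(1/(-3*(-5)) + 50)*(813/1859) = √(1/15 + 50)*(813/1859) = √(751/15)*(813/1859) = (√11265/15)*(813/1859) = 271*√11265/9295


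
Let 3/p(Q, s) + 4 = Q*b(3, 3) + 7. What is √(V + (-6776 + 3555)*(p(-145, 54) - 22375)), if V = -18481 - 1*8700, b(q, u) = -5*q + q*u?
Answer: √6100646433303/291 ≈ 8487.8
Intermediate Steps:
p(Q, s) = 3/(3 - 6*Q) (p(Q, s) = 3/(-4 + (Q*(3*(-5 + 3)) + 7)) = 3/(-4 + (Q*(3*(-2)) + 7)) = 3/(-4 + (Q*(-6) + 7)) = 3/(-4 + (-6*Q + 7)) = 3/(-4 + (7 - 6*Q)) = 3/(3 - 6*Q))
V = -27181 (V = -18481 - 8700 = -27181)
√(V + (-6776 + 3555)*(p(-145, 54) - 22375)) = √(-27181 + (-6776 + 3555)*(1/(1 - 2*(-145)) - 22375)) = √(-27181 - 3221*(1/(1 + 290) - 22375)) = √(-27181 - 3221*(1/291 - 22375)) = √(-27181 - 3221*(-6511124/291)) = √(-27181 + 20972330404/291) = √(20964420733/291) = √6100646433303/291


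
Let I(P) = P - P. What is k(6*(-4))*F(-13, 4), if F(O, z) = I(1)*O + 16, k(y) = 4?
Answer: 64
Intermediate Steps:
I(P) = 0
F(O, z) = 16 (F(O, z) = 0*O + 16 = 0 + 16 = 16)
k(6*(-4))*F(-13, 4) = 4*16 = 64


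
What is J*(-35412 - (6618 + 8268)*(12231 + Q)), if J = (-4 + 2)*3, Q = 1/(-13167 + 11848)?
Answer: 1441187411976/1319 ≈ 1.0926e+9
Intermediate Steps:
Q = -1/1319 (Q = 1/(-1319) = -1/1319 ≈ -0.00075815)
J = -6 (J = -2*3 = -6)
J*(-35412 - (6618 + 8268)*(12231 + Q)) = -6*(-35412 - (6618 + 8268)*(12231 - 1/1319)) = -6*(-35412 - 14886*16132688/1319) = -6*(-35412 - 1*240151193568/1319) = -6*(-35412 - 240151193568/1319) = -6*(-240197901996/1319) = 1441187411976/1319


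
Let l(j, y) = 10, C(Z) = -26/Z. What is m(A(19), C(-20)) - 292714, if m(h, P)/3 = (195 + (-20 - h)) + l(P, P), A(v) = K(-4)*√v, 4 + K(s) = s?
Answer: -292159 + 24*√19 ≈ -2.9205e+5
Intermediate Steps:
K(s) = -4 + s
A(v) = -8*√v (A(v) = (-4 - 4)*√v = -8*√v)
m(h, P) = 555 - 3*h (m(h, P) = 3*((195 + (-20 - h)) + 10) = 3*((175 - h) + 10) = 3*(185 - h) = 555 - 3*h)
m(A(19), C(-20)) - 292714 = (555 - (-24)*√19) - 292714 = (555 + 24*√19) - 292714 = -292159 + 24*√19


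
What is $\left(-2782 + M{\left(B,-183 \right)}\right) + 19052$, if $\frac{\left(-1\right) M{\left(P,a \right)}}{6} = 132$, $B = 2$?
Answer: $15478$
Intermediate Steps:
$M{\left(P,a \right)} = -792$ ($M{\left(P,a \right)} = \left(-6\right) 132 = -792$)
$\left(-2782 + M{\left(B,-183 \right)}\right) + 19052 = \left(-2782 - 792\right) + 19052 = -3574 + 19052 = 15478$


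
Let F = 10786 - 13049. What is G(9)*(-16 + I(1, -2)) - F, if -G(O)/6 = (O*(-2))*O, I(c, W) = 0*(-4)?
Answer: -13289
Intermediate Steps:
I(c, W) = 0
G(O) = 12*O**2 (G(O) = -6*O*(-2)*O = -6*(-2*O)*O = -(-12)*O**2 = 12*O**2)
F = -2263
G(9)*(-16 + I(1, -2)) - F = (12*9**2)*(-16 + 0) - 1*(-2263) = (12*81)*(-16) + 2263 = 972*(-16) + 2263 = -15552 + 2263 = -13289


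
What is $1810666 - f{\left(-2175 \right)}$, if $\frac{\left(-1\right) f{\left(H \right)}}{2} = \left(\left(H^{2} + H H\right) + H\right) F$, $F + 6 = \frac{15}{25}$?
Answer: $-100347344$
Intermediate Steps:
$F = - \frac{27}{5}$ ($F = -6 + \frac{15}{25} = -6 + 15 \cdot \frac{1}{25} = -6 + \frac{3}{5} = - \frac{27}{5} \approx -5.4$)
$f{\left(H \right)} = \frac{54 H}{5} + \frac{108 H^{2}}{5}$ ($f{\left(H \right)} = - 2 \left(\left(H^{2} + H H\right) + H\right) \left(- \frac{27}{5}\right) = - 2 \left(\left(H^{2} + H^{2}\right) + H\right) \left(- \frac{27}{5}\right) = - 2 \left(2 H^{2} + H\right) \left(- \frac{27}{5}\right) = - 2 \left(H + 2 H^{2}\right) \left(- \frac{27}{5}\right) = - 2 \left(- \frac{54 H^{2}}{5} - \frac{27 H}{5}\right) = \frac{54 H}{5} + \frac{108 H^{2}}{5}$)
$1810666 - f{\left(-2175 \right)} = 1810666 - \frac{54}{5} \left(-2175\right) \left(1 + 2 \left(-2175\right)\right) = 1810666 - \frac{54}{5} \left(-2175\right) \left(1 - 4350\right) = 1810666 - \frac{54}{5} \left(-2175\right) \left(-4349\right) = 1810666 - 102158010 = -100347344$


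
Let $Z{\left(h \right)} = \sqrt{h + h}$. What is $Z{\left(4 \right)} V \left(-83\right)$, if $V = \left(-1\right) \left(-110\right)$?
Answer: $- 18260 \sqrt{2} \approx -25824.0$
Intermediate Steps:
$V = 110$
$Z{\left(h \right)} = \sqrt{2} \sqrt{h}$ ($Z{\left(h \right)} = \sqrt{2 h} = \sqrt{2} \sqrt{h}$)
$Z{\left(4 \right)} V \left(-83\right) = \sqrt{2} \sqrt{4} \cdot 110 \left(-83\right) = \sqrt{2} \cdot 2 \cdot 110 \left(-83\right) = 2 \sqrt{2} \cdot 110 \left(-83\right) = 220 \sqrt{2} \left(-83\right) = - 18260 \sqrt{2}$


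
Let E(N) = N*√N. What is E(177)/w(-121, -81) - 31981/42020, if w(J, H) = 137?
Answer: -31981/42020 + 177*√177/137 ≈ 16.427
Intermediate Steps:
E(N) = N^(3/2)
E(177)/w(-121, -81) - 31981/42020 = 177^(3/2)/137 - 31981/42020 = (177*√177)*(1/137) - 31981*1/42020 = 177*√177/137 - 31981/42020 = -31981/42020 + 177*√177/137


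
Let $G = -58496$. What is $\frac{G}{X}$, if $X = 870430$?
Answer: $- \frac{29248}{435215} \approx -0.067204$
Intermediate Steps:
$\frac{G}{X} = - \frac{58496}{870430} = \left(-58496\right) \frac{1}{870430} = - \frac{29248}{435215}$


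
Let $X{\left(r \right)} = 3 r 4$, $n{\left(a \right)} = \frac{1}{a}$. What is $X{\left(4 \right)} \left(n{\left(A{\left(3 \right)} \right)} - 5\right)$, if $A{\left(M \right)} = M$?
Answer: $-224$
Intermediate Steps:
$X{\left(r \right)} = 12 r$
$X{\left(4 \right)} \left(n{\left(A{\left(3 \right)} \right)} - 5\right) = 12 \cdot 4 \left(\frac{1}{3} - 5\right) = 48 \left(\frac{1}{3} - 5\right) = 48 \left(- \frac{14}{3}\right) = -224$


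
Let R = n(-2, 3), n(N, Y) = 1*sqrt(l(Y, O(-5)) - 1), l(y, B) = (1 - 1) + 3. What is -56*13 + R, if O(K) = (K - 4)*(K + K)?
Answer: -728 + sqrt(2) ≈ -726.59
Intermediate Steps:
O(K) = 2*K*(-4 + K) (O(K) = (-4 + K)*(2*K) = 2*K*(-4 + K))
l(y, B) = 3 (l(y, B) = 0 + 3 = 3)
n(N, Y) = sqrt(2) (n(N, Y) = 1*sqrt(3 - 1) = 1*sqrt(2) = sqrt(2))
R = sqrt(2) ≈ 1.4142
-56*13 + R = -56*13 + sqrt(2) = -728 + sqrt(2)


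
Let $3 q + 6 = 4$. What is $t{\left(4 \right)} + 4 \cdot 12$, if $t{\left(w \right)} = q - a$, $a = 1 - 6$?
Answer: $\frac{157}{3} \approx 52.333$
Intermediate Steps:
$q = - \frac{2}{3}$ ($q = -2 + \frac{1}{3} \cdot 4 = -2 + \frac{4}{3} = - \frac{2}{3} \approx -0.66667$)
$a = -5$ ($a = 1 - 6 = -5$)
$t{\left(w \right)} = \frac{13}{3}$ ($t{\left(w \right)} = - \frac{2}{3} - -5 = - \frac{2}{3} + 5 = \frac{13}{3}$)
$t{\left(4 \right)} + 4 \cdot 12 = \frac{13}{3} + 4 \cdot 12 = \frac{13}{3} + 48 = \frac{157}{3}$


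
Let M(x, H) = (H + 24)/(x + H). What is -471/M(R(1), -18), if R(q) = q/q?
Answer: 2669/2 ≈ 1334.5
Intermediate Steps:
R(q) = 1
M(x, H) = (24 + H)/(H + x)
-471/M(R(1), -18) = -471*(-18 + 1)/(24 - 18) = -471/(6/(-17)) = -471/((-1/17*6)) = -471/(-6/17) = -471*(-17/6) = 2669/2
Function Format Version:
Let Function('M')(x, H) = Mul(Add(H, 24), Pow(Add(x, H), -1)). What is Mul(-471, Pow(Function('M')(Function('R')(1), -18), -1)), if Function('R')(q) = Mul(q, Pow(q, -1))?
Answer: Rational(2669, 2) ≈ 1334.5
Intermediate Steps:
Function('R')(q) = 1
Function('M')(x, H) = Mul(Pow(Add(H, x), -1), Add(24, H)) (Function('M')(x, H) = Mul(Add(24, H), Pow(Add(H, x), -1)) = Mul(Pow(Add(H, x), -1), Add(24, H)))
Mul(-471, Pow(Function('M')(Function('R')(1), -18), -1)) = Mul(-471, Pow(Mul(Pow(Add(-18, 1), -1), Add(24, -18)), -1)) = Mul(-471, Pow(Mul(Pow(-17, -1), 6), -1)) = Mul(-471, Pow(Mul(Rational(-1, 17), 6), -1)) = Mul(-471, Pow(Rational(-6, 17), -1)) = Mul(-471, Rational(-17, 6)) = Rational(2669, 2)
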